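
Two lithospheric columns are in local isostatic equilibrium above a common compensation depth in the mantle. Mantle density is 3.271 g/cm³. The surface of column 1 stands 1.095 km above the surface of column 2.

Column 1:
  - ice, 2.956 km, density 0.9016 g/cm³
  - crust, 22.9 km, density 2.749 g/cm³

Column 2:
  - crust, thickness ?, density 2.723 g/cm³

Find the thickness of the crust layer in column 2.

Take the compensation level at the base of the deeper column (depth z_c below the surface of column 1) and equate Σ ρ_i t_i down to z_c; mantle fills any gap and the z_c terms cancel.
Column 1: 2.956×0.9016 + 22.9×2.749 + (z_c − 25.856)×3.271
Column 2: 1.095×0 + x×2.723 + (z_c − 1.095 − 0 − x)×3.271
The z_c×3.271 term appears on both sides and cancels. Collect the known terms of each column as K = Σ(ρt)_known − 3.271 × (depth of known layers): K_1 = 65.6172296 − 3.271×25.856 = −18.9577464; K_2 = 0 − 3.271×(1.095 + 0) = −3.581745.
Balance: K_1 = K_2 − x×(3.271 − 2.723), so x = (K_2 − K_1)/(3.271 − 2.723) = 15.376/0.548 = 28.1 km.

28.1 km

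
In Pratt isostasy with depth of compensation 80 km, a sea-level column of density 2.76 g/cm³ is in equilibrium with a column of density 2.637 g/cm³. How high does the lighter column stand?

3.73 km

ρ_ref D = ρ (D + h) → h = D (ρ_ref − ρ)/ρ.
h = 80 km × (2.76 − 2.637)/2.637 = 3.73 km.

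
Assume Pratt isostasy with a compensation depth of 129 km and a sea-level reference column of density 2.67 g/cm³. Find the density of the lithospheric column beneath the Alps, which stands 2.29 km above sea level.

Pratt balance: ρ_ref D = ρ (D + h).
ρ = ρ_ref D/(D + h) = 2.67 × 129 km/(129 km + 2.29 km) = 2.62 g/cm³.

2.62 g/cm³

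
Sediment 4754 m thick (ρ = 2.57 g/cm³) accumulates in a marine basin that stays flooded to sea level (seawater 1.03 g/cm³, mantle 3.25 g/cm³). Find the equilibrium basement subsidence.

Submarine loading: the sediment displaces seawater, and the subsidence is in turn flooded, so s (ρ_m − ρ_w) = t (ρ_sed − ρ_w).
s = 4754 m × (2.57 − 1.03) / (3.25 − 1.03) = 3300 m.

3300 m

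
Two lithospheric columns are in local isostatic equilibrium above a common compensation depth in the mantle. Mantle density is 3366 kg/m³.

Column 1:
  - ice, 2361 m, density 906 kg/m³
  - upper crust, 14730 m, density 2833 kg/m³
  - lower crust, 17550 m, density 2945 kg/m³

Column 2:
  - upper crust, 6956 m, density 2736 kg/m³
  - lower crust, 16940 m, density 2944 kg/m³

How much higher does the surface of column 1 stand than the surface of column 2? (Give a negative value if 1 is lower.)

For any compensation level in the mantle, the mantle terms cancel and isostasy reduces to e = (Σt_1 − Σt_2) − (Σ(ρt)_1 − Σ(ρt)_2) / ρ_m.
Σt_1 = 34641 m; Σt_2 = 23896 m; Σ(ρt)_1 = 95553906; Σ(ρt)_2 = 68902976 (in m·kg/m³).
e = (34641 − 23896) − (95553906 − 68902976) / 3366 = 2830 m.

2830 m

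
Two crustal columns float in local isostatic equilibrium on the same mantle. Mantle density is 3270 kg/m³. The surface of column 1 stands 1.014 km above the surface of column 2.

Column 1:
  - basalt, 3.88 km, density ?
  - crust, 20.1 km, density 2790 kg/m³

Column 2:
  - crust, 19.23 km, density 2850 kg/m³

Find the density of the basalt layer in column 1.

2820 kg/m³

Take the compensation level at the base of the deeper column (depth z_c below the surface of column 1) and equate Σ ρ_i t_i down to z_c; mantle fills any gap and the z_c terms cancel.
Column 1: 3.88×ρ + 20.1×2790 + (z_c − 23.98)×3270
Column 2: 1.014×0 + 19.23×2850 + (z_c − 1.014 − 19.23)×3270
The z_c×3270 term appears on both sides and cancels. Collect the known terms of each column as K = Σ(ρt)_known − 3270 × (depth of known layers): K_1 = 56079 − 3270×23.98 = −22335.6; K_2 = 54805.5 − 3270×(1.014 + 19.23) = −11392.38.
Balance: K_1 + 3.88×ρ = K_2, so ρ = (K_2 − K_1)/3.88 = 10943.2/3.88 = 2820 kg/m³.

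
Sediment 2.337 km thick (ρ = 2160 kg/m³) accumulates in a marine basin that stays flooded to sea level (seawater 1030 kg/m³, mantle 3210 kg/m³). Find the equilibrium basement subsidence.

Submarine loading: the sediment displaces seawater, and the subsidence is in turn flooded, so s (ρ_m − ρ_w) = t (ρ_sed − ρ_w).
s = 2.337 km × (2160 − 1030) / (3210 − 1030) = 1.21 km.

1.21 km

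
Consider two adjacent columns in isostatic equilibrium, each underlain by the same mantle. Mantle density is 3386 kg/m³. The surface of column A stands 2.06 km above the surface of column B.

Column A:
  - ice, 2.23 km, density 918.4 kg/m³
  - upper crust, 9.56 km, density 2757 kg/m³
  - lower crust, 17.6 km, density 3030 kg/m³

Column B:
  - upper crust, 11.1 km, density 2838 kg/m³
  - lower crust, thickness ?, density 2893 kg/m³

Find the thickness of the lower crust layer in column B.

9.58 km

Take the compensation level at the base of the deeper column (depth z_c below the surface of column A) and equate Σ ρ_i t_i down to z_c; mantle fills any gap and the z_c terms cancel.
Column A: 2.23×918.4 + 9.56×2757 + 17.6×3030 + (z_c − 29.39)×3386
Column B: 2.06×0 + 11.1×2838 + x×2893 + (z_c − 2.06 − 11.1 − x)×3386
The z_c×3386 term appears on both sides and cancels. Collect the known terms of each column as K = Σ(ρt)_known − 3386 × (depth of known layers): K_A = 81732.952 − 3386×29.39 = −17781.588; K_B = 31501.8 − 3386×(2.06 + 11.1) = −13057.96.
Balance: K_A = K_B − x×(3386 − 2893), so x = (K_B − K_A)/(3386 − 2893) = 4723.63/493 = 9.58 km.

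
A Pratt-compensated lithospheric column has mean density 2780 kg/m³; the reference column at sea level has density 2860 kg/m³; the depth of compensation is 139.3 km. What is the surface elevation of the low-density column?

ρ_ref D = ρ (D + h) → h = D (ρ_ref − ρ)/ρ.
h = 139.3 km × (2860 − 2780)/2780 = 4.01 km.

4.01 km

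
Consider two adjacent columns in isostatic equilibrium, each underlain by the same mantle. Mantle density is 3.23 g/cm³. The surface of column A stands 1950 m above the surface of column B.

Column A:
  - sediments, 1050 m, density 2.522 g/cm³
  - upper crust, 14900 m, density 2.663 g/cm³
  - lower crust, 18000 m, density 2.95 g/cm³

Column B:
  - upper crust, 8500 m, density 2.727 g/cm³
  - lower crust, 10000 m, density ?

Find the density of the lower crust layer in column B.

2.86 g/cm³

Take the compensation level at the base of the deeper column (depth z_c below the surface of column A) and equate Σ ρ_i t_i down to z_c; mantle fills any gap and the z_c terms cancel.
Column A: 1050×2.522 + 14900×2.663 + 18000×2.95 + (z_c − 33950)×3.23
Column B: 1950×0 + 8500×2.727 + 10000×ρ + (z_c − 1950 − 18500)×3.23
The z_c×3.23 term appears on both sides and cancels. Collect the known terms of each column as K = Σ(ρt)_known − 3.23 × (depth of known layers): K_A = 95426.8 − 3.23×33950 = −14231.7; K_B = 23179.5 − 3.23×(1950 + 18500) = −42874.
Balance: K_A = K_B + 10000×ρ, so ρ = (K_A − K_B)/10000 = 28642.3/10000 = 2.86 g/cm³.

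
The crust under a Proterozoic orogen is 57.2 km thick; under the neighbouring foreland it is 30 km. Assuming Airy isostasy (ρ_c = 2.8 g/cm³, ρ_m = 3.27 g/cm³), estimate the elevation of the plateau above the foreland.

3.91 km

Excess crust Δ = 57.2 km − 30 km = 27.2 km, split between elevation h and root r with h + r = Δ.
Airy balance ρ_c h = (ρ_m − ρ_c) r gives r = h ρ_c/(ρ_m − ρ_c), so h (1 + ρ_c/(ρ_m − ρ_c)) = Δ, i.e. h = Δ (ρ_m − ρ_c)/ρ_m.
h = 27.2 km × 0.47/3.27 = 3.91 km.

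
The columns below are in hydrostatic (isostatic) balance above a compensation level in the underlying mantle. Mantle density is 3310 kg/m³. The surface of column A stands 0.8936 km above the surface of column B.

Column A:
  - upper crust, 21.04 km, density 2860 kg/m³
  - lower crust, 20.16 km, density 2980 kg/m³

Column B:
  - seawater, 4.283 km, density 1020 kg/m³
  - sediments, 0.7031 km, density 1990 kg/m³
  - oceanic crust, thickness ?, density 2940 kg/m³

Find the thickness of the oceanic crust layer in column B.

6.56 km

Take the compensation level at the base of the deeper column (depth z_c below the surface of column A) and equate Σ ρ_i t_i down to z_c; mantle fills any gap and the z_c terms cancel.
Column A: 21.04×2860 + 20.16×2980 + (z_c − 41.2)×3310
Column B: 0.8936×0 + 4.283×1020 + 0.7031×1990 + x×2940 + (z_c − 0.8936 − 4.9861 − x)×3310
The z_c×3310 term appears on both sides and cancels. Collect the known terms of each column as K = Σ(ρt)_known − 3310 × (depth of known layers): K_A = 120251.2 − 3310×41.2 = −16120.8; K_B = 5767.829 − 3310×(0.8936 + 4.9861) = −13693.978.
Balance: K_A = K_B − x×(3310 − 2940), so x = (K_B − K_A)/(3310 − 2940) = 2426.82/370 = 6.56 km.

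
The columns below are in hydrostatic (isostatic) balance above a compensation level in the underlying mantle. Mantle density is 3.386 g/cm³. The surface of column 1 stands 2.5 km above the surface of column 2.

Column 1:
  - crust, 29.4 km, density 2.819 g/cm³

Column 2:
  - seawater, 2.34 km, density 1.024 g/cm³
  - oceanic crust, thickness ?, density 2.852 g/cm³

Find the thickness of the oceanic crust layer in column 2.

5.01 km

Take the compensation level at the base of the deeper column (depth z_c below the surface of column 1) and equate Σ ρ_i t_i down to z_c; mantle fills any gap and the z_c terms cancel.
Column 1: 29.4×2.819 + (z_c − 29.4)×3.386
Column 2: 2.5×0 + 2.34×1.024 + x×2.852 + (z_c − 2.5 − 2.34 − x)×3.386
The z_c×3.386 term appears on both sides and cancels. Collect the known terms of each column as K = Σ(ρt)_known − 3.386 × (depth of known layers): K_1 = 82.8786 − 3.386×29.4 = −16.6698; K_2 = 2.39616 − 3.386×(2.5 + 2.34) = −13.99208.
Balance: K_1 = K_2 − x×(3.386 − 2.852), so x = (K_2 − K_1)/(3.386 − 2.852) = 2.67772/0.534 = 5.01 km.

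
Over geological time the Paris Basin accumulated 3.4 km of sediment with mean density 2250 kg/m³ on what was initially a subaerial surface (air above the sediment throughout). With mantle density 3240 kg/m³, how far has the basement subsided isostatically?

2.36 km

Subaerial load: s = t ρ_sed / ρ_m = 3.4 km × 2250/3240 = 2.36 km.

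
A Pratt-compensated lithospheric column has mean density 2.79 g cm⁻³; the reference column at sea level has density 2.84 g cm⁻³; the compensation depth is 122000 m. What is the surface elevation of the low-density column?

ρ_ref D = ρ (D + h) → h = D (ρ_ref − ρ)/ρ.
h = 122000 m × (2.84 − 2.79)/2.79 = 2190 m.

2190 m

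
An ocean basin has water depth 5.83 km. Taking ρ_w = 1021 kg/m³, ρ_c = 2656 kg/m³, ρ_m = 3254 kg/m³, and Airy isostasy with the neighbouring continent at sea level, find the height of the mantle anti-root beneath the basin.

15.9 km

For local isostatic compensation: replacing crust with seawater at the top is compensated by replacing crust with mantle at the base: d (ρ_c − ρ_w) = a (ρ_m − ρ_c).
a = d (ρ_c − ρ_w)/(ρ_m − ρ_c) = 5.83 km × 1635/598 = 15.9 km.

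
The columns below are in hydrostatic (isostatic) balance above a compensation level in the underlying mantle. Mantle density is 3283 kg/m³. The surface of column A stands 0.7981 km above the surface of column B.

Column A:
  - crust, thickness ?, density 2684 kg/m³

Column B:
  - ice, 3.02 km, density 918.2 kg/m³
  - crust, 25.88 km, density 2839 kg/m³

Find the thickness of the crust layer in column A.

35.5 km

Take the compensation level at the base of the deeper column (depth z_c below the surface of column A) and equate Σ ρ_i t_i down to z_c; mantle fills any gap and the z_c terms cancel.
Column A: x×2684 + (z_c − 0 − x)×3283
Column B: 0.7981×0 + 3.02×918.2 + 25.88×2839 + (z_c − 0.7981 − 28.9)×3283
The z_c×3283 term appears on both sides and cancels. Collect the known terms of each column as K = Σ(ρt)_known − 3283 × (depth of known layers): K_A = 0 − 3283×0 = 0; K_B = 76246.284 − 3283×(0.7981 + 28.9) = −21252.5783.
Balance: K_A − x×(3283 − 2684) = K_B, so x = (K_A − K_B)/(3283 − 2684) = 21252.6/599 = 35.5 km.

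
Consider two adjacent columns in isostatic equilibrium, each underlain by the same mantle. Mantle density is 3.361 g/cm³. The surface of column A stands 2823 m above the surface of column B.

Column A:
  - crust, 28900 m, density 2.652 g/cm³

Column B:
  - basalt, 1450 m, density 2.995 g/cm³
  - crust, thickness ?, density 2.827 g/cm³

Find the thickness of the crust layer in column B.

19600 m

Take the compensation level at the base of the deeper column (depth z_c below the surface of column A) and equate Σ ρ_i t_i down to z_c; mantle fills any gap and the z_c terms cancel.
Column A: 28900×2.652 + (z_c − 28900)×3.361
Column B: 2823×0 + 1450×2.995 + x×2.827 + (z_c − 2823 − 1450 − x)×3.361
The z_c×3.361 term appears on both sides and cancels. Collect the known terms of each column as K = Σ(ρt)_known − 3.361 × (depth of known layers): K_A = 76642.8 − 3.361×28900 = −20490.1; K_B = 4342.75 − 3.361×(2823 + 1450) = −10018.803.
Balance: K_A = K_B − x×(3.361 − 2.827), so x = (K_B − K_A)/(3.361 − 2.827) = 10471.3/0.534 = 19600 m.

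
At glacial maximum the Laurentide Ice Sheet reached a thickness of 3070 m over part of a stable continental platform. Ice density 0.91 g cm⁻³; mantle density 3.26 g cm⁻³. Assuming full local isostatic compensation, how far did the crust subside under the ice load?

Balancing pressure at the compensation depth: the ice load ρ_ice t is balanced by mantle displaced below, ρ_m s.
s = t ρ_ice / ρ_m = 3070 m × 0.91/3.26 = 857 m.

857 m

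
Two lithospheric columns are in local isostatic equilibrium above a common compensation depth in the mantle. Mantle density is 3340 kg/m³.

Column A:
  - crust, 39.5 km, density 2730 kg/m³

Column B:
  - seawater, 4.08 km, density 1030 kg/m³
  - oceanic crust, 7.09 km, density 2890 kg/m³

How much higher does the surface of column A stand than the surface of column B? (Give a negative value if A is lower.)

For any compensation level in the mantle, the mantle terms cancel and isostasy reduces to e = (Σt_A − Σt_B) − (Σ(ρt)_A − Σ(ρt)_B) / ρ_m.
Σt_A = 39.5 km; Σt_B = 11.17 km; Σ(ρt)_A = 107835; Σ(ρt)_B = 24692.5 (in km·kg/m³).
e = (39.5 − 11.17) − (107835 − 24692.5) / 3340 = 3.44 km.

3.44 km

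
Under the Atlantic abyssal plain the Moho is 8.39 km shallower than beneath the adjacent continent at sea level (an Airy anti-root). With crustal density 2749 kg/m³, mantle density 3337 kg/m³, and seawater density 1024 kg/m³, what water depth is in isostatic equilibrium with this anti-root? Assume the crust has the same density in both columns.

Replacing a thickness d of crust by seawater at the top must be balanced by replacing crust with mantle at the base: d (ρ_c − ρ_w) = a (ρ_m − ρ_c).
d = a (ρ_m − ρ_c)/(ρ_c − ρ_w) = 8.39 km × 588/1725 = 2.86 km.

2.86 km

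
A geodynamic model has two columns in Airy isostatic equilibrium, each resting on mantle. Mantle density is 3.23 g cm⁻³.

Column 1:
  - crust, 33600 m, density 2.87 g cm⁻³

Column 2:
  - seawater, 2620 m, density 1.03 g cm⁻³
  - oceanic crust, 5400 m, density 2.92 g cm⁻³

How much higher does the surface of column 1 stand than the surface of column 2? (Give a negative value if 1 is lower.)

1440 m

For any compensation level in the mantle, the mantle terms cancel and isostasy reduces to e = (Σt_1 − Σt_2) − (Σ(ρt)_1 − Σ(ρt)_2) / ρ_m.
Σt_1 = 33600 m; Σt_2 = 8020 m; Σ(ρt)_1 = 96432; Σ(ρt)_2 = 18466.6 (in m·g cm⁻³).
e = (33600 − 8020) − (96432 − 18466.6) / 3.23 = 1440 m.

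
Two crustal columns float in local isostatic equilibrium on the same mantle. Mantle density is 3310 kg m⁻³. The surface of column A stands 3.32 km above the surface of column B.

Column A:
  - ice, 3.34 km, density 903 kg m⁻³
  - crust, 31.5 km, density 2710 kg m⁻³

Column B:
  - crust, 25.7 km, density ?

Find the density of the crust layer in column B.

2690 kg m⁻³

Take the compensation level at the base of the deeper column (depth z_c below the surface of column A) and equate Σ ρ_i t_i down to z_c; mantle fills any gap and the z_c terms cancel.
Column A: 3.34×903 + 31.5×2710 + (z_c − 34.84)×3310
Column B: 3.32×0 + 25.7×ρ + (z_c − 3.32 − 25.7)×3310
The z_c×3310 term appears on both sides and cancels. Collect the known terms of each column as K = Σ(ρt)_known − 3310 × (depth of known layers): K_A = 88381.02 − 3310×34.84 = −26939.38; K_B = 0 − 3310×(3.32 + 25.7) = −96056.2.
Balance: K_A = K_B + 25.7×ρ, so ρ = (K_A − K_B)/25.7 = 69116.8/25.7 = 2690 kg m⁻³.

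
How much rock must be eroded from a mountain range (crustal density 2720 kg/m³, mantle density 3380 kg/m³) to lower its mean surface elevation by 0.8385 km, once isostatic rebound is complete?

4.29 km

Net drop Δ = e − u = e − e ρ_c/ρ_m = e (ρ_m − ρ_c)/ρ_m.
e = Δ ρ_m/(ρ_m − ρ_c) = 0.8385 km × 3380/660 = 4.29 km.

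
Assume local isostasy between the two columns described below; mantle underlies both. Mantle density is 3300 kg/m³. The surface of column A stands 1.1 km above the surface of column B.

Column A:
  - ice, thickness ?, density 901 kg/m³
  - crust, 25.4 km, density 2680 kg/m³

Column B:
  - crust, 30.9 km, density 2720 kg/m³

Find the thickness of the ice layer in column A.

Take the compensation level at the base of the deeper column (depth z_c below the surface of column A) and equate Σ ρ_i t_i down to z_c; mantle fills any gap and the z_c terms cancel.
Column A: x×901 + 25.4×2680 + (z_c − 25.4 − x)×3300
Column B: 1.1×0 + 30.9×2720 + (z_c − 1.1 − 30.9)×3300
The z_c×3300 term appears on both sides and cancels. Collect the known terms of each column as K = Σ(ρt)_known − 3300 × (depth of known layers): K_A = 68072 − 3300×25.4 = −15748; K_B = 84048 − 3300×(1.1 + 30.9) = −21552.
Balance: K_A − x×(3300 − 901) = K_B, so x = (K_A − K_B)/(3300 − 901) = 5804/2399 = 2.42 km.

2.42 km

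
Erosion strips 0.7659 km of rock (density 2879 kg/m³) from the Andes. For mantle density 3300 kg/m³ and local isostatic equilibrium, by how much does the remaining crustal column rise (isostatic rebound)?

Unloading: uplift u = e ρ_c/ρ_m = 0.7659 km × 2879/3300 = 0.668 km.

0.668 km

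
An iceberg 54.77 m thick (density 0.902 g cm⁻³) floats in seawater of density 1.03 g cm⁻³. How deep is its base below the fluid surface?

Draft d = t ρ_obj/ρ_fluid = 54.77 m × 0.902/1.03 = 48 m.

48 m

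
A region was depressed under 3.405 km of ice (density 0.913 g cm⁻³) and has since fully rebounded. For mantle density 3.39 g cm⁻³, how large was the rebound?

0.917 km

Removing the load lets mantle flow back in; uplift u satisfies ρ_ice t = ρ_m u.
u = t ρ_ice/ρ_m = 3.405 km × 0.913/3.39 = 0.917 km.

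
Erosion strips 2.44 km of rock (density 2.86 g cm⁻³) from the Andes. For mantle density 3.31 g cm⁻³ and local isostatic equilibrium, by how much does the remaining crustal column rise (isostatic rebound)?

Unloading: uplift u = e ρ_c/ρ_m = 2.44 km × 2.86/3.31 = 2.11 km.

2.11 km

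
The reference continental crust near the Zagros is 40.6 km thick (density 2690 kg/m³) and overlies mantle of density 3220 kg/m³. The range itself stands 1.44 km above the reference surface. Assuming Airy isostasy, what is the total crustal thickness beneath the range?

Root depth r = h ρ_c / (ρ_m − ρ_c) = 1.44 km × 2690 / 530 = 7.309 km.
Total thickness = T + h + r = 40.6 km + 1.44 km + 7.309 km = 49.3 km.

49.3 km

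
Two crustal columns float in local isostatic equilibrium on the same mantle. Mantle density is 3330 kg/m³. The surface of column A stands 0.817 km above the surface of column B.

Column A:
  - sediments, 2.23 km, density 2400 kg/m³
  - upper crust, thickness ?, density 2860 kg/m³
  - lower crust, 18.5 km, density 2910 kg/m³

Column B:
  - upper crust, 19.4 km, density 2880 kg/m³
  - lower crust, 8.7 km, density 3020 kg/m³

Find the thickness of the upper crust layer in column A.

Take the compensation level at the base of the deeper column (depth z_c below the surface of column A) and equate Σ ρ_i t_i down to z_c; mantle fills any gap and the z_c terms cancel.
Column A: 2.23×2400 + x×2860 + 18.5×2910 + (z_c − 20.73 − x)×3330
Column B: 0.817×0 + 19.4×2880 + 8.7×3020 + (z_c − 0.817 − 28.1)×3330
The z_c×3330 term appears on both sides and cancels. Collect the known terms of each column as K = Σ(ρt)_known − 3330 × (depth of known layers): K_A = 59187 − 3330×20.73 = −9843.9; K_B = 82146 − 3330×(0.817 + 28.1) = −14147.61.
Balance: K_A − x×(3330 − 2860) = K_B, so x = (K_A − K_B)/(3330 − 2860) = 4303.71/470 = 9.16 km.

9.16 km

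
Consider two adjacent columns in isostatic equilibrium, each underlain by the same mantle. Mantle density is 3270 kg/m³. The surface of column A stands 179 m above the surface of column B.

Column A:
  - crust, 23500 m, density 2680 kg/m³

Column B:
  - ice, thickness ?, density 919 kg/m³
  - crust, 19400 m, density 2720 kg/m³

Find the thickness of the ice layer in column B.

1110 m

Take the compensation level at the base of the deeper column (depth z_c below the surface of column A) and equate Σ ρ_i t_i down to z_c; mantle fills any gap and the z_c terms cancel.
Column A: 23500×2680 + (z_c − 23500)×3270
Column B: 179×0 + x×919 + 19400×2720 + (z_c − 179 − 19400 − x)×3270
The z_c×3270 term appears on both sides and cancels. Collect the known terms of each column as K = Σ(ρt)_known − 3270 × (depth of known layers): K_A = 62980000 − 3270×23500 = −13865000; K_B = 52768000 − 3270×(179 + 19400) = −11255330.
Balance: K_A = K_B − x×(3270 − 919), so x = (K_B − K_A)/(3270 − 919) = 2609670/2351 = 1110 m.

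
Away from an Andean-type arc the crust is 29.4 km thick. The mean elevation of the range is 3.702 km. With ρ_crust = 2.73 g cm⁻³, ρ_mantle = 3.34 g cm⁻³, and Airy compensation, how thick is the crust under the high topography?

49.7 km

Root depth r = h ρ_c / (ρ_m − ρ_c) = 3.702 km × 2.73 / 0.61 = 16.57 km.
Total thickness = T + h + r = 29.4 km + 3.702 km + 16.57 km = 49.7 km.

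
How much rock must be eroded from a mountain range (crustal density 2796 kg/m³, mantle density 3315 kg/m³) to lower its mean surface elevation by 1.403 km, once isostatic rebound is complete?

Net drop Δ = e − u = e − e ρ_c/ρ_m = e (ρ_m − ρ_c)/ρ_m.
e = Δ ρ_m/(ρ_m − ρ_c) = 1.403 km × 3315/519 = 8.96 km.

8.96 km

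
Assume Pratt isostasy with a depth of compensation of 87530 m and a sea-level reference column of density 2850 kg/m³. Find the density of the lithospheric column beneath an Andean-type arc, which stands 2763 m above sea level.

Pratt balance: ρ_ref D = ρ (D + h).
ρ = ρ_ref D/(D + h) = 2850 × 87530 m/(87530 m + 2763 m) = 2760 kg/m³.

2760 kg/m³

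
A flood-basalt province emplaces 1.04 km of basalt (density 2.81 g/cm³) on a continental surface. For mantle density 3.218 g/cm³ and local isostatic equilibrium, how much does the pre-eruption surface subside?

Subaerial loading: s = t ρ_load / ρ_m.
s = 1.04 km × 2.81/3.218 = 0.908 km.

0.908 km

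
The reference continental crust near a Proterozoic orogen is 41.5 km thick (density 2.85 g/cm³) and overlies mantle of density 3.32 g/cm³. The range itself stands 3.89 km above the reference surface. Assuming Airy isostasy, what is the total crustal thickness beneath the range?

69 km

Root depth r = h ρ_c / (ρ_m − ρ_c) = 3.89 km × 2.85 / 0.47 = 23.59 km.
Total thickness = T + h + r = 41.5 km + 3.89 km + 23.59 km = 69 km.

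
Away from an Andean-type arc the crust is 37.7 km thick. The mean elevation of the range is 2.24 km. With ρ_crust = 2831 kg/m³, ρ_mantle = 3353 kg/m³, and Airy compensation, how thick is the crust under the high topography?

Root depth r = h ρ_c / (ρ_m − ρ_c) = 2.24 km × 2831 / 522 = 12.15 km.
Total thickness = T + h + r = 37.7 km + 2.24 km + 12.15 km = 52.1 km.

52.1 km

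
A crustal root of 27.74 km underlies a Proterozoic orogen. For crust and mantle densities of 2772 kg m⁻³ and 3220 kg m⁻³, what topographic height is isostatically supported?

Isostatic balance requires: ρ_c h = (ρ_m − ρ_c) r.
h = r (ρ_m − ρ_c) / ρ_c = 27.74 km × (3220 − 2772) / 2772 = 4.48 km.

4.48 km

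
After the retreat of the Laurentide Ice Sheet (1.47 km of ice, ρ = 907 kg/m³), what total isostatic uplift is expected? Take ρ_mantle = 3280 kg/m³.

0.406 km

Removing the load lets mantle flow back in; uplift u satisfies ρ_ice t = ρ_m u.
u = t ρ_ice/ρ_m = 1.47 km × 907/3280 = 0.406 km.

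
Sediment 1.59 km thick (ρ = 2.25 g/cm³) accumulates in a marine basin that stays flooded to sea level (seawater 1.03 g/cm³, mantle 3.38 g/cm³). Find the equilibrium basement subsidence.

0.825 km

Submarine loading: the sediment displaces seawater, and the subsidence is in turn flooded, so s (ρ_m − ρ_w) = t (ρ_sed − ρ_w).
s = 1.59 km × (2.25 − 1.03) / (3.38 − 1.03) = 0.825 km.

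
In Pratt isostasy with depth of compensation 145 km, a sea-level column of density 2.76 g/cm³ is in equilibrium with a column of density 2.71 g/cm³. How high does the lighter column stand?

ρ_ref D = ρ (D + h) → h = D (ρ_ref − ρ)/ρ.
h = 145 km × (2.76 − 2.71)/2.71 = 2.68 km.

2.68 km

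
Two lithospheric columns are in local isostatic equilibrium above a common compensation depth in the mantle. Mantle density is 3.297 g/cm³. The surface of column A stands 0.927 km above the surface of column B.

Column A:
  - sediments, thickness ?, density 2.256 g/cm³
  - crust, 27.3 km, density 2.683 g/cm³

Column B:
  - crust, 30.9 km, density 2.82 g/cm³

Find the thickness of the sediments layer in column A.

0.993 km

Take the compensation level at the base of the deeper column (depth z_c below the surface of column A) and equate Σ ρ_i t_i down to z_c; mantle fills any gap and the z_c terms cancel.
Column A: x×2.256 + 27.3×2.683 + (z_c − 27.3 − x)×3.297
Column B: 0.927×0 + 30.9×2.82 + (z_c − 0.927 − 30.9)×3.297
The z_c×3.297 term appears on both sides and cancels. Collect the known terms of each column as K = Σ(ρt)_known − 3.297 × (depth of known layers): K_A = 73.2459 − 3.297×27.3 = −16.7622; K_B = 87.138 − 3.297×(0.927 + 30.9) = −17.795619.
Balance: K_A − x×(3.297 − 2.256) = K_B, so x = (K_A − K_B)/(3.297 − 2.256) = 1.03342/1.041 = 0.993 km.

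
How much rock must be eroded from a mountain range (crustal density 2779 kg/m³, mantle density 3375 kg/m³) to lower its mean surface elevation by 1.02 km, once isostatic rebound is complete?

5.78 km

Net drop Δ = e − u = e − e ρ_c/ρ_m = e (ρ_m − ρ_c)/ρ_m.
e = Δ ρ_m/(ρ_m − ρ_c) = 1.02 km × 3375/596 = 5.78 km.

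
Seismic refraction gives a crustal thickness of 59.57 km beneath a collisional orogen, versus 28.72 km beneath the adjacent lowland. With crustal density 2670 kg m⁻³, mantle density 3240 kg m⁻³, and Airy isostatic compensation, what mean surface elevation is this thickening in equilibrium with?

Excess crust Δ = 59.57 km − 28.72 km = 30.85 km, split between elevation h and root r with h + r = Δ.
Airy balance ρ_c h = (ρ_m − ρ_c) r gives r = h ρ_c/(ρ_m − ρ_c), so h (1 + ρ_c/(ρ_m − ρ_c)) = Δ, i.e. h = Δ (ρ_m − ρ_c)/ρ_m.
h = 30.85 km × 570/3240 = 5.43 km.

5.43 km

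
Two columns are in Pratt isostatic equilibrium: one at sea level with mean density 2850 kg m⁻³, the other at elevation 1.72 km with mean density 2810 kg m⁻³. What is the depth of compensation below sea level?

ρ_ref D = ρ (D + h) → D (ρ_ref − ρ) = ρ h.
D = ρ h/(ρ_ref − ρ) = 2810 × 1.72 km/(2850 − 2810) = 121 km.

121 km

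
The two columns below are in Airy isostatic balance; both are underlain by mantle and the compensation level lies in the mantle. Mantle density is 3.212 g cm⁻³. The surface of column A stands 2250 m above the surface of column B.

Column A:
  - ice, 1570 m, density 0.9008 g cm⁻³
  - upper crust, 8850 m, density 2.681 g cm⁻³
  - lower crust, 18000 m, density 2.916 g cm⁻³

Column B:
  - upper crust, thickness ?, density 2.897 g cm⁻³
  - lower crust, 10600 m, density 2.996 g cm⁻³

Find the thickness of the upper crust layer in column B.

13100 m

Take the compensation level at the base of the deeper column (depth z_c below the surface of column A) and equate Σ ρ_i t_i down to z_c; mantle fills any gap and the z_c terms cancel.
Column A: 1570×0.9008 + 8850×2.681 + 18000×2.916 + (z_c − 28420)×3.212
Column B: 2250×0 + x×2.897 + 10600×2.996 + (z_c − 2250 − 10600 − x)×3.212
The z_c×3.212 term appears on both sides and cancels. Collect the known terms of each column as K = Σ(ρt)_known − 3.212 × (depth of known layers): K_A = 77629.106 − 3.212×28420 = −13655.934; K_B = 31757.6 − 3.212×(2250 + 10600) = −9516.6.
Balance: K_A = K_B − x×(3.212 − 2.897), so x = (K_B − K_A)/(3.212 − 2.897) = 4139.33/0.315 = 13100 m.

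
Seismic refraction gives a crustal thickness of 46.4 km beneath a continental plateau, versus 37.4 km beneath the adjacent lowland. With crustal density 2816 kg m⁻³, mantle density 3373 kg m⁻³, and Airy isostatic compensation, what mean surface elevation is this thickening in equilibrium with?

1.49 km

Excess crust Δ = 46.4 km − 37.4 km = 9 km, split between elevation h and root r with h + r = Δ.
Airy balance ρ_c h = (ρ_m − ρ_c) r gives r = h ρ_c/(ρ_m − ρ_c), so h (1 + ρ_c/(ρ_m − ρ_c)) = Δ, i.e. h = Δ (ρ_m − ρ_c)/ρ_m.
h = 9 km × 557/3373 = 1.49 km.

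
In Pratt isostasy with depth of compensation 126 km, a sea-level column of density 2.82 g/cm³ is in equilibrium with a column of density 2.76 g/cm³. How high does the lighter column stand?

ρ_ref D = ρ (D + h) → h = D (ρ_ref − ρ)/ρ.
h = 126 km × (2.82 − 2.76)/2.76 = 2.74 km.

2.74 km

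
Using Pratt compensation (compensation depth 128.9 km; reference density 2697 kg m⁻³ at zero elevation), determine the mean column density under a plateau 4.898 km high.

Pratt balance: ρ_ref D = ρ (D + h).
ρ = ρ_ref D/(D + h) = 2697 × 128.9 km/(128.9 km + 4.898 km) = 2600 kg m⁻³.

2600 kg m⁻³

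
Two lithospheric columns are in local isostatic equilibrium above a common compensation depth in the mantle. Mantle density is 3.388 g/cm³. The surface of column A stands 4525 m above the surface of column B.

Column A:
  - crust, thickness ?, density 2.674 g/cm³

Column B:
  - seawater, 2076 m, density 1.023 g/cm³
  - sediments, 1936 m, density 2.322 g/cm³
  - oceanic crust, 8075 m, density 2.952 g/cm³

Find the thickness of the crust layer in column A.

36200 m

Take the compensation level at the base of the deeper column (depth z_c below the surface of column A) and equate Σ ρ_i t_i down to z_c; mantle fills any gap and the z_c terms cancel.
Column A: x×2.674 + (z_c − 0 − x)×3.388
Column B: 4525×0 + 2076×1.023 + 1936×2.322 + 8075×2.952 + (z_c − 4525 − 12087)×3.388
The z_c×3.388 term appears on both sides and cancels. Collect the known terms of each column as K = Σ(ρt)_known − 3.388 × (depth of known layers): K_A = 0 − 3.388×0 = 0; K_B = 30456.54 − 3.388×(4525 + 12087) = −25824.916.
Balance: K_A − x×(3.388 − 2.674) = K_B, so x = (K_A − K_B)/(3.388 − 2.674) = 25824.9/0.714 = 36200 m.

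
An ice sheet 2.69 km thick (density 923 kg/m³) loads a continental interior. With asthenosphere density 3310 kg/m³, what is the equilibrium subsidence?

For local isostatic compensation: the ice load ρ_ice t is balanced by mantle displaced below, ρ_m s.
s = t ρ_ice / ρ_m = 2.69 km × 923/3310 = 0.75 km.

0.75 km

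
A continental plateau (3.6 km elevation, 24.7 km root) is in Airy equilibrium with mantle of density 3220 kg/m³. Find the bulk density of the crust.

2810 kg/m³

ρ_c h = (ρ_m − ρ_c) r → ρ_c (h + r) = ρ_m r → ρ_c = ρ_m r / (h + r).
ρ_c = 3220 × 24.7 km / (3.6 km + 24.7 km) = 2810 kg/m³.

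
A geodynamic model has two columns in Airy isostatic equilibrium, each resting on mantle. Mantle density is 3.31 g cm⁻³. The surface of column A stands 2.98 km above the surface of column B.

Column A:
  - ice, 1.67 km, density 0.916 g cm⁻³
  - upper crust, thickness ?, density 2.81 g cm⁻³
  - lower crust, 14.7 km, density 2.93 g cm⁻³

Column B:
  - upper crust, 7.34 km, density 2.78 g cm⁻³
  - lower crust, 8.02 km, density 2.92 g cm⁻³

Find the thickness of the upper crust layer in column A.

Take the compensation level at the base of the deeper column (depth z_c below the surface of column A) and equate Σ ρ_i t_i down to z_c; mantle fills any gap and the z_c terms cancel.
Column A: 1.67×0.916 + x×2.81 + 14.7×2.93 + (z_c − 16.37 − x)×3.31
Column B: 2.98×0 + 7.34×2.78 + 8.02×2.92 + (z_c − 2.98 − 15.36)×3.31
The z_c×3.31 term appears on both sides and cancels. Collect the known terms of each column as K = Σ(ρt)_known − 3.31 × (depth of known layers): K_A = 44.60072 − 3.31×16.37 = −9.58398; K_B = 43.8236 − 3.31×(2.98 + 15.36) = −16.8818.
Balance: K_A − x×(3.31 − 2.81) = K_B, so x = (K_A − K_B)/(3.31 − 2.81) = 7.29782/0.5 = 14.6 km.

14.6 km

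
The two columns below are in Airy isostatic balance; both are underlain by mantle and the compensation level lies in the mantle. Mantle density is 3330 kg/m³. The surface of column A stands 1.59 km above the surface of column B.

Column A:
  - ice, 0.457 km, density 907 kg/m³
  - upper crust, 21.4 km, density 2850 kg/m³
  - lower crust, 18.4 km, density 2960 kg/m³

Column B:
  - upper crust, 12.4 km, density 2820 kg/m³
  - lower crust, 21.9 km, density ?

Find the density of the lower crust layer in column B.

3030 kg/m³

Take the compensation level at the base of the deeper column (depth z_c below the surface of column A) and equate Σ ρ_i t_i down to z_c; mantle fills any gap and the z_c terms cancel.
Column A: 0.457×907 + 21.4×2850 + 18.4×2960 + (z_c − 40.257)×3330
Column B: 1.59×0 + 12.4×2820 + 21.9×ρ + (z_c − 1.59 − 34.3)×3330
The z_c×3330 term appears on both sides and cancels. Collect the known terms of each column as K = Σ(ρt)_known − 3330 × (depth of known layers): K_A = 115868.499 − 3330×40.257 = −18187.311; K_B = 34968 − 3330×(1.59 + 34.3) = −84545.7.
Balance: K_A = K_B + 21.9×ρ, so ρ = (K_A − K_B)/21.9 = 66358.4/21.9 = 3030 kg/m³.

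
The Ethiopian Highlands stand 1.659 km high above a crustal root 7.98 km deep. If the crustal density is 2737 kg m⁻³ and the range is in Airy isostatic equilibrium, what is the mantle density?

3310 kg m⁻³

Airy balance: ρ_c h = (ρ_m − ρ_c) r → ρ_m = ρ_c (1 + h/r).
ρ_m = 2737 × (1 + 1.659 km/7.98 km) = 3310 kg m⁻³.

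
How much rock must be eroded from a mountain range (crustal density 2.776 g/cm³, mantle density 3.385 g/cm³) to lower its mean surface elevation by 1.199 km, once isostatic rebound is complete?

6.66 km

Net drop Δ = e − u = e − e ρ_c/ρ_m = e (ρ_m − ρ_c)/ρ_m.
e = Δ ρ_m/(ρ_m − ρ_c) = 1.199 km × 3.385/0.609 = 6.66 km.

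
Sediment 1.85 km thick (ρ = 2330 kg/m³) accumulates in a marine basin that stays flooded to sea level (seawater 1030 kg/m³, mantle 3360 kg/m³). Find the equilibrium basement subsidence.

1.03 km

Submarine loading: the sediment displaces seawater, and the subsidence is in turn flooded, so s (ρ_m − ρ_w) = t (ρ_sed − ρ_w).
s = 1.85 km × (2330 − 1030) / (3360 − 1030) = 1.03 km.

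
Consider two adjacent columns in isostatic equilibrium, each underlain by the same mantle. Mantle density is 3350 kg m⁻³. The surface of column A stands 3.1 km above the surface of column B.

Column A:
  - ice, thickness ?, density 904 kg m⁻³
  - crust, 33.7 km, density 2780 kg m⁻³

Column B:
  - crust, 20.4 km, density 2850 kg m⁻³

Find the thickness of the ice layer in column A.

Take the compensation level at the base of the deeper column (depth z_c below the surface of column A) and equate Σ ρ_i t_i down to z_c; mantle fills any gap and the z_c terms cancel.
Column A: x×904 + 33.7×2780 + (z_c − 33.7 − x)×3350
Column B: 3.1×0 + 20.4×2850 + (z_c − 3.1 − 20.4)×3350
The z_c×3350 term appears on both sides and cancels. Collect the known terms of each column as K = Σ(ρt)_known − 3350 × (depth of known layers): K_A = 93686 − 3350×33.7 = −19209; K_B = 58140 − 3350×(3.1 + 20.4) = −20585.
Balance: K_A − x×(3350 − 904) = K_B, so x = (K_A − K_B)/(3350 − 904) = 1376/2446 = 0.563 km.

0.563 km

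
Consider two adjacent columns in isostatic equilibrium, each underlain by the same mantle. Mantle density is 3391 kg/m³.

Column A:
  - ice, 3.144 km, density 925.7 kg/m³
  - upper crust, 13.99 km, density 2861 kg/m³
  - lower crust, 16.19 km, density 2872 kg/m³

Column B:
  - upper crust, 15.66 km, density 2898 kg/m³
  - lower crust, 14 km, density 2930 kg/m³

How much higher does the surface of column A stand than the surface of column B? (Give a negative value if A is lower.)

2.77 km

For any compensation level in the mantle, the mantle terms cancel and isostasy reduces to e = (Σt_A − Σt_B) − (Σ(ρt)_A − Σ(ρt)_B) / ρ_m.
Σt_A = 33.324 km; Σt_B = 29.66 km; Σ(ρt)_A = 89433.4708; Σ(ρt)_B = 86402.68 (in km·kg/m³).
e = (33.324 − 29.66) − (89433.4708 − 86402.68) / 3391 = 2.77 km.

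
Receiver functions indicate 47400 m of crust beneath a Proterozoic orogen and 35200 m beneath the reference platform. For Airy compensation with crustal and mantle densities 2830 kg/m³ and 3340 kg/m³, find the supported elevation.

Excess crust Δ = 47400 m − 35200 m = 12200 m, split between elevation h and root r with h + r = Δ.
Airy balance ρ_c h = (ρ_m − ρ_c) r gives r = h ρ_c/(ρ_m − ρ_c), so h (1 + ρ_c/(ρ_m − ρ_c)) = Δ, i.e. h = Δ (ρ_m − ρ_c)/ρ_m.
h = 12200 m × 510/3340 = 1860 m.

1860 m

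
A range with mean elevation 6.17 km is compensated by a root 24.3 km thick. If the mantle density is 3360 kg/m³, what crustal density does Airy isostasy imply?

2680 kg/m³

ρ_c h = (ρ_m − ρ_c) r → ρ_c (h + r) = ρ_m r → ρ_c = ρ_m r / (h + r).
ρ_c = 3360 × 24.3 km / (6.17 km + 24.3 km) = 2680 kg/m³.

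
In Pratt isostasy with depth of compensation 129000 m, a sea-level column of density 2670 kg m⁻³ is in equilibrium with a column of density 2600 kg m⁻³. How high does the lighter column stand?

3470 m

ρ_ref D = ρ (D + h) → h = D (ρ_ref − ρ)/ρ.
h = 129000 m × (2670 − 2600)/2600 = 3470 m.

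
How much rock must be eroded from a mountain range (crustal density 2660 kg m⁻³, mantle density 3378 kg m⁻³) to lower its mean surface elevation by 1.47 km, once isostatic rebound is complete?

6.92 km

Net drop Δ = e − u = e − e ρ_c/ρ_m = e (ρ_m − ρ_c)/ρ_m.
e = Δ ρ_m/(ρ_m − ρ_c) = 1.47 km × 3378/718 = 6.92 km.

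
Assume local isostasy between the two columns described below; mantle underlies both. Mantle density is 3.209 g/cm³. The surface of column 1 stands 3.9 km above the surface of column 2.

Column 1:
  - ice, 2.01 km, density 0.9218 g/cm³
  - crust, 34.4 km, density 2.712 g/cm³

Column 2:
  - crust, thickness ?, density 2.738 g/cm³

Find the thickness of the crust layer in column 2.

19.5 km

Take the compensation level at the base of the deeper column (depth z_c below the surface of column 1) and equate Σ ρ_i t_i down to z_c; mantle fills any gap and the z_c terms cancel.
Column 1: 2.01×0.9218 + 34.4×2.712 + (z_c − 36.41)×3.209
Column 2: 3.9×0 + x×2.738 + (z_c − 3.9 − 0 − x)×3.209
The z_c×3.209 term appears on both sides and cancels. Collect the known terms of each column as K = Σ(ρt)_known − 3.209 × (depth of known layers): K_1 = 95.145618 − 3.209×36.41 = −21.694072; K_2 = 0 − 3.209×(3.9 + 0) = −12.5151.
Balance: K_1 = K_2 − x×(3.209 − 2.738), so x = (K_2 − K_1)/(3.209 − 2.738) = 9.17897/0.471 = 19.5 km.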